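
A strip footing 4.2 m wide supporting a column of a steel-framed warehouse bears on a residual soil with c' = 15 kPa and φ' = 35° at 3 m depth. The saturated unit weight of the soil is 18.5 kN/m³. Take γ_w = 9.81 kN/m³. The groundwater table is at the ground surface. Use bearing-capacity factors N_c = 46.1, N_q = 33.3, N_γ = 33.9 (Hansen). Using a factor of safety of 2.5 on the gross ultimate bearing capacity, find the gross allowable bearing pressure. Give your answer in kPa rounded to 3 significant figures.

q_all ≈ 871 kPa

γ' = 18.5 − 9.81 = 8.69 kN/m³ (submerged throughout). q = 8.69 × 3 = 26.07 kPa; the same γ' applies in the ½γBN_γ term.
c·N_c = 15 × 46.1 = 691.5 kPa
q·N_q = 26.07 × 33.3 = 868.13 kPa
0.5·γ·B·N_γ = 0.5 × 8.69 × 4.2 × 33.9 = 618.64 kPa
q_ult = 691.5 + 868.13 + 618.64 = 2178.3 kPa.
q_all = 2178.3 / 2.5 = 871.31 kPa.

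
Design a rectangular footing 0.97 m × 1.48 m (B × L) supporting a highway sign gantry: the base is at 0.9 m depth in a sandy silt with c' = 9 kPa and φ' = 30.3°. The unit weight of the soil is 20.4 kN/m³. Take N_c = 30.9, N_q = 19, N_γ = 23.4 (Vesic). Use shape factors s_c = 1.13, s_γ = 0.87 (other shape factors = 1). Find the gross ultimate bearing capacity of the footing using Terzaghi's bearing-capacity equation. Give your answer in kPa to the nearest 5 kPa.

q_ult ≈ 865 kPa

Effective surcharge at the founding depth q = γ·D_f = 20.4 × 0.9 = 18.36 kPa.
q_ult = c·N_c·s_c + q·N_q + 0.5·γ·B·N_γ·s_γ
     = 9 × 30.9 × 1.13 + 18.36 × 19 + 0.5 × 20.4 × 0.97 × 23.4 × 0.87
     = 314.25 + 348.84 + 201.42 = 864.52 kPa.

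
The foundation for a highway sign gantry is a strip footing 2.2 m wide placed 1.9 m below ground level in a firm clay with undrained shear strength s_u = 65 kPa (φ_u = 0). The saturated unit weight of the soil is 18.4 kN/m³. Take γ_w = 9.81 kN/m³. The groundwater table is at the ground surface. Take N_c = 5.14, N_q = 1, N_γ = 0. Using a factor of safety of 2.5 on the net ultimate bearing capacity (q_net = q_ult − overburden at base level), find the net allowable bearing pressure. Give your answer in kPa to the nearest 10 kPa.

q_all(net) ≈ 130 kPa

Water table at ground surface, so effective unit weight γ' = 18.4 − 9.81 = 8.59 kN/m³ is used throughout; overburden q = 8.59 × 1.9 = 16.321 kPa.
Cohesion term c·N_c = 65 × 5.14 = 334.1 kPa; surcharge term q·N_q = 16.321 × 1 = 16.321 kPa.
q_ult = 334.1 + 16.321 = 350.42 kPa.
q_net = 350.42 − 16.321 = 334.1 kPa.
q_all(net) = 334.1 / 2.5 = 133.64 kPa.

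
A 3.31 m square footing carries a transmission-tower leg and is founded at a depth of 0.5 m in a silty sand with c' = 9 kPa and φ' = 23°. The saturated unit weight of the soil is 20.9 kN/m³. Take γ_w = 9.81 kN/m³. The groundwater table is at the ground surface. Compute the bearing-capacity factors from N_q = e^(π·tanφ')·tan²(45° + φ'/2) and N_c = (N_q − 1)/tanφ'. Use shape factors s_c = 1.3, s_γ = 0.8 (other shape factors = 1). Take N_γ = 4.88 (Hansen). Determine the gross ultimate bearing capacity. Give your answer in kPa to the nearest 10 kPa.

q_ult ≈ 330 kPa

tan23° = 0.4245, so N_q = e^(π×0.4245)·tan²(56.5°) = 3.794 × 2.283 = 8.66.
N_c = (8.66 − 1)/tan23° = 18.05.
With the water table at the surface the whole profile is submerged: γ' = 20.9 − 9.81 = 11.09 kN/m³, so q = γ'·D_f = 5.545 kPa; the same γ' applies in the ½γBN_γ term.
q_ult = c·N_c·s_c + q·N_q + 0.5·γ·B·N_γ·s_γ
     = 9 × 18.049 × 1.3 + 5.545 × 8.6612 + 0.5 × 11.09 × 3.31 × 4.88 × 0.8
     = 211.17 + 48.026 + 71.654 = 330.85 kPa.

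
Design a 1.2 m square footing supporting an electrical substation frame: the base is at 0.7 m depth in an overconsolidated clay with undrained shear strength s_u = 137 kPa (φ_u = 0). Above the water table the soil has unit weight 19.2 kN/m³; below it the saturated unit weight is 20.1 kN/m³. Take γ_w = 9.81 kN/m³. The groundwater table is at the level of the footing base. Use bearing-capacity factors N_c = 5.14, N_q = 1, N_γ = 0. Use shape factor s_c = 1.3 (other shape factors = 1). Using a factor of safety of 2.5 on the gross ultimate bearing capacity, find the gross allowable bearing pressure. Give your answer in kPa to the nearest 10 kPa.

q_all ≈ 370 kPa

Overburden at base level: q = 19.2 × 0.7 = 13.44 kPa.
Cohesion term c·N_c·s_c = 137 × 5.14 × 1.3 = 915.43 kPa; surcharge term q·N_q = 13.44 × 1 = 13.44 kPa.
q_ult = 915.43 + 13.44 = 928.87 kPa.
q_all = 928.87 / 2.5 = 371.55 kPa.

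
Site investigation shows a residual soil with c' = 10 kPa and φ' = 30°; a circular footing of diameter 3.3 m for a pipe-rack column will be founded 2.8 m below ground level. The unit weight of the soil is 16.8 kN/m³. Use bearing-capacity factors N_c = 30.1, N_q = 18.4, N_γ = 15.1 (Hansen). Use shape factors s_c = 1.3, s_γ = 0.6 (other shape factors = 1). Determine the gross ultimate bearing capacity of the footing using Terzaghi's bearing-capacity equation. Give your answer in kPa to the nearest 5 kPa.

q_ult ≈ 1510 kPa

Effective surcharge at the founding depth q = γ·D_f = 16.8 × 2.8 = 47.04 kPa.
q_ult = c·N_c·s_c + q·N_q + 0.5·γ·B·N_γ·s_γ
     = 10 × 30.1 × 1.3 + 47.04 × 18.4 + 0.5 × 16.8 × 3.3 × 15.1 × 0.6
     = 391.3 + 865.54 + 251.14 = 1508 kPa.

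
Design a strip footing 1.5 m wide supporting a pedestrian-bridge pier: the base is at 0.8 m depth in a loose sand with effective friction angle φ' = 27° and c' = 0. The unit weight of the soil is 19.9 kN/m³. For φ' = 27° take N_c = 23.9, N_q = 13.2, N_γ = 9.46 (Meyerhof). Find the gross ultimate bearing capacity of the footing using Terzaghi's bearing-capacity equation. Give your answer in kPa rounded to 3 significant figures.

q_ult ≈ 351 kPa

Overburden at base level: q = 19.9 × 0.8 = 15.92 kPa.
Surcharge term q·N_q = 15.92 × 13.2 = 210.14 kPa; self-weight term 0.5·γ·B·N_γ = 0.5 × 19.9 × 1.5 × 9.46 = 141.19 kPa.
q_ult = 210.14 + 141.19 = 351.33 kPa.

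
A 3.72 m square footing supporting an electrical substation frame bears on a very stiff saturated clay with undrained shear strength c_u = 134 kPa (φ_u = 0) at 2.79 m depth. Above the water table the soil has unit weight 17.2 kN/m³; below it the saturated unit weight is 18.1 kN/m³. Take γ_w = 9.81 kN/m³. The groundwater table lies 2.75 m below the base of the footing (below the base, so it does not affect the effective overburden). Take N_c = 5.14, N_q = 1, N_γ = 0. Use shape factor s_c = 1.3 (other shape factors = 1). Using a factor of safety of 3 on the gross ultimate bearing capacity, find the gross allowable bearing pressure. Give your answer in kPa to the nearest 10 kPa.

q = γ·D_f = 17.2 × 2.79 = 47.988 kPa.
c·N_c·s_c = 134 × 5.14 × 1.3 = 895.39 kPa
q·N_q = 47.988 × 1 = 47.988 kPa
q_ult = 895.39 + 47.988 = 943.38 kPa.
q_all = 943.38 / 3 = 314.46 kPa.

q_all ≈ 310 kPa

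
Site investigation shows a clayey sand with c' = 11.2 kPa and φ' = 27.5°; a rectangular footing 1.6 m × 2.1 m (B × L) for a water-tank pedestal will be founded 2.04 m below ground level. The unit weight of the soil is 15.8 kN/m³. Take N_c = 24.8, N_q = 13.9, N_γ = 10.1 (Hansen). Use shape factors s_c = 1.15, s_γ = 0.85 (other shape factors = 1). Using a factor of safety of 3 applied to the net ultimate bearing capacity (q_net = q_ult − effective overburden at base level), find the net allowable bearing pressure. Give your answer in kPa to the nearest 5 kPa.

q = γ·D_f = 15.8 × 2.04 = 32.232 kPa.
c·N_c·s_c = 11.2 × 24.8 × 1.15 = 319.42 kPa
q·N_q = 32.232 × 13.9 = 448.02 kPa
0.5·γ·B·N_γ·s_γ = 0.5 × 15.8 × 1.6 × 10.1 × 0.85 = 108.51 kPa
q_ult = 319.42 + 448.02 + 108.51 = 875.96 kPa.
Net ultimate: q_net = 875.96 − 32.232 = 843.73 kPa.
q_all(net) = 843.73 / 3 = 281.24 kPa.

q_all(net) ≈ 280 kPa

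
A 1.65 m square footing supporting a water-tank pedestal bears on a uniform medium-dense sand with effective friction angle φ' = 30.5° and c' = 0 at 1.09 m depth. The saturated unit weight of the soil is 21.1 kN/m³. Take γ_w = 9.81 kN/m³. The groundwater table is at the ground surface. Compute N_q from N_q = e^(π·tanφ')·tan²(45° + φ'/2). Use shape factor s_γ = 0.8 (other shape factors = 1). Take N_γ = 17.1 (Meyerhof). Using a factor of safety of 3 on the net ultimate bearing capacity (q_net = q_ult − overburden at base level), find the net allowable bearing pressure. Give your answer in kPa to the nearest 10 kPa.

q_all(net) ≈ 120 kPa

N_q = e^(π·tan30.5°)·tan²(60.25°) = 19.48.
Water table at ground surface, so effective unit weight γ' = 21.1 − 9.81 = 11.29 kN/m³ is used throughout; overburden q = 11.29 × 1.09 = 12.306 kPa; the same γ' applies in the ½γBN_γ term.
Surcharge term q·N_q = 12.306 × 19.479 = 239.72 kPa; self-weight term 0.5·γ·B·N_γ·s_γ = 0.5 × 11.29 × 1.65 × 17.1 × 0.8 = 127.42 kPa.
q_ult = 239.72 + 127.42 = 367.13 kPa.
q_net = 367.13 − 12.306 = 354.83 kPa.
q_all(net) = 354.83 / 3 = 118.28 kPa.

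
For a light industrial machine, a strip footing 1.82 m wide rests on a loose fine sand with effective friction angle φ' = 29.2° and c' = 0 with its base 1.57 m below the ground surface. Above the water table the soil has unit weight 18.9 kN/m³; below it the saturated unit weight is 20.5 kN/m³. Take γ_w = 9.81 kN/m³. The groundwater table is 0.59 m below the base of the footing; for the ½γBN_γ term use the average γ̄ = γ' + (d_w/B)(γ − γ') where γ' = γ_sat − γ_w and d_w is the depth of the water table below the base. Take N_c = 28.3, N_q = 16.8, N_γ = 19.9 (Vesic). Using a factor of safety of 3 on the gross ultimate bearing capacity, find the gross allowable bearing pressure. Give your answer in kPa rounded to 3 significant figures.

q_all ≈ 247 kPa

Overburden at base level: q = 18.9 × 1.57 = 29.673 kPa.
The water table is 0.59 m below the base (< B = 1.82 m), so the ½γBN_γ term uses γ̄ = γ' + (d_w/B)(γ − γ') = 10.69 + (0.59/1.82)(18.9 − 10.69) = 13.351 kN/m³.
Surcharge term q·N_q = 29.673 × 16.8 = 498.51 kPa; self-weight term 0.5·γ·B·N_γ = 0.5 × 13.351 × 1.82 × 19.9 = 241.78 kPa.
q_ult = 498.51 + 241.78 = 740.29 kPa.
q_all = 740.29 / 3 = 246.76 kPa.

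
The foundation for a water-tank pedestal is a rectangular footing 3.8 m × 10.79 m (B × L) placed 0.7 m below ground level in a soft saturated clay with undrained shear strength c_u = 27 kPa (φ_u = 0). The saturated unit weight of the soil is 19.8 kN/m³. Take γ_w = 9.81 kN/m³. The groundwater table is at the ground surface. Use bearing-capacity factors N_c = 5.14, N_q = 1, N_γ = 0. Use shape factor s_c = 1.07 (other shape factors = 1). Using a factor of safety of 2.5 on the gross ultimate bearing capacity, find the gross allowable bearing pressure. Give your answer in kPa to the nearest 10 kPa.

With the water table at the surface the whole profile is submerged: γ' = 19.8 − 9.81 = 9.99 kN/m³, so q = γ'·D_f = 6.993 kPa.
q_ult = c·N_c·s_c + q·N_q
     = 27 × 5.14 × 1.07 + 6.993 × 1
     = 148.49 + 6.993 = 155.49 kPa.
q_all = 155.49 / 2.5 = 62.195 kPa.

q_all ≈ 60 kPa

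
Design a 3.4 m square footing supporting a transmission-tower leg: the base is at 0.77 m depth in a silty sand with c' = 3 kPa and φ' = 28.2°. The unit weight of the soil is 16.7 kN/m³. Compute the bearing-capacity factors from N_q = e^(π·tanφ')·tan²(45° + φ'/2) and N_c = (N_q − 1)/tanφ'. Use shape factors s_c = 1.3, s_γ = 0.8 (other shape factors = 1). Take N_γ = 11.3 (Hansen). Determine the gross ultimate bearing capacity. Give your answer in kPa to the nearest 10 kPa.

q_ult ≈ 550 kPa

tan28.2° = 0.5362, so N_q = e^(π×0.5362)·tan²(59.1°) = 5.39 × 2.792 = 15.05.
N_c = (15.05 − 1)/tan28.2° = 26.2.
Overburden at base level: q = 16.7 × 0.77 = 12.859 kPa.
Cohesion term c·N_c·s_c = 3 × 26.198 × 1.3 = 102.17 kPa; surcharge term q·N_q = 12.859 × 15.047 = 193.49 kPa; self-weight term 0.5·γ·B·N_γ·s_γ = 0.5 × 16.7 × 3.4 × 11.3 × 0.8 = 256.65 kPa.
q_ult = 102.17 + 193.49 + 256.65 = 552.31 kPa.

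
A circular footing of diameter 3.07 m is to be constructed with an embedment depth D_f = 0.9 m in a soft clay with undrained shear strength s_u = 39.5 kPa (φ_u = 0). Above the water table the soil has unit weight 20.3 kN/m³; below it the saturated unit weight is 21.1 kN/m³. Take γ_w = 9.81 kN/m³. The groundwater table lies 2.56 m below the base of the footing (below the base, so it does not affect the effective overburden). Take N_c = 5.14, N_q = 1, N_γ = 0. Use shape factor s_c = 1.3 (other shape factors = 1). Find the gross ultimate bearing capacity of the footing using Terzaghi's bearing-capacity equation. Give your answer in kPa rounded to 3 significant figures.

Effective surcharge at the founding depth q = γ·D_f = 20.3 × 0.9 = 18.27 kPa.
q_ult = c·N_c·s_c + q·N_q
     = 39.5 × 5.14 × 1.3 + 18.27 × 1
     = 263.94 + 18.27 = 282.21 kPa.

q_ult ≈ 282 kPa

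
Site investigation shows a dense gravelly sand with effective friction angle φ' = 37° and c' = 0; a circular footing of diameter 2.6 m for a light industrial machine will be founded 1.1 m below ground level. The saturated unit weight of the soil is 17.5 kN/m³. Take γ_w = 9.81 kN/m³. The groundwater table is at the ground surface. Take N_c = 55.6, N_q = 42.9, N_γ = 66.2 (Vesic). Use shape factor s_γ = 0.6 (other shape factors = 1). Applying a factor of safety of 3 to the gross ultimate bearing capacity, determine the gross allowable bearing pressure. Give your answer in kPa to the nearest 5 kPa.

Water table at ground surface, so effective unit weight γ' = 17.5 − 9.81 = 7.69 kN/m³ is used throughout; overburden q = 7.69 × 1.1 = 8.459 kPa; the same γ' applies in the ½γBN_γ term.
Surcharge term q·N_q = 8.459 × 42.9 = 362.89 kPa; self-weight term 0.5·γ·B·N_γ·s_γ = 0.5 × 7.69 × 2.6 × 66.2 × 0.6 = 397.08 kPa.
q_ult = 362.89 + 397.08 = 759.97 kPa.
q_all = q_ult / FS = 759.97 / 3 = 253.32 kPa.

q_all ≈ 255 kPa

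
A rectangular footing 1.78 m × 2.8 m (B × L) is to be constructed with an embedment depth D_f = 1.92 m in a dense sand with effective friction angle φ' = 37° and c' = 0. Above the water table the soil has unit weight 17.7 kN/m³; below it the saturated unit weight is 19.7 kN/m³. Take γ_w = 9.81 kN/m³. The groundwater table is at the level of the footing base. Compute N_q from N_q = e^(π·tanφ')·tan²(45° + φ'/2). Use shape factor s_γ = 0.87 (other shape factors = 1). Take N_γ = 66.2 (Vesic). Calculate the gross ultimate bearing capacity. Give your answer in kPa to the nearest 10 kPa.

q_ult ≈ 1970 kPa

tan37° = 0.7536, so N_q = e^(π×0.7536)·tan²(63.5°) = 10.669 × 4.023 = 42.92.
Overburden at base level: q = 17.7 × 1.92 = 33.984 kPa.
Below the base the soil is submerged, so the ½γBN_γ term uses γ' = 19.7 − 9.81 = 9.89 kN/m³.
Surcharge term q·N_q = 33.984 × 42.92 = 1458.6 kPa; self-weight term 0.5·γ·B·N_γ·s_γ = 0.5 × 9.89 × 1.78 × 66.2 × 0.87 = 506.95 kPa.
q_ult = 1458.6 + 506.95 = 1965.5 kPa.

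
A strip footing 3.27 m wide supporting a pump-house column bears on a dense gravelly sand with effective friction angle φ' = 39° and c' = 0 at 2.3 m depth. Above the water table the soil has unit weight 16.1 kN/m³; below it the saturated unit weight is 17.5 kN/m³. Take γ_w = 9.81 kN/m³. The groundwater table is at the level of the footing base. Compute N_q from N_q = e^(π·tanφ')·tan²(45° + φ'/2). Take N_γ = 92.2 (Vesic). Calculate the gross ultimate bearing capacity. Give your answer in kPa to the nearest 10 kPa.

q_ult ≈ 3230 kPa

tan39° = 0.8098, so N_q = e^(π×0.8098)·tan²(64.5°) = 12.731 × 4.395 = 55.96.
q = γ·D_f = 16.1 × 2.3 = 37.03 kPa.
For the ½γBN_γ term take γ' = 17.5 − 9.81 = 7.69 kN/m³ (soil below base is submerged).
q·N_q = 37.03 × 55.957 = 2072.1 kPa
0.5·γ·B·N_γ = 0.5 × 7.69 × 3.27 × 92.2 = 1159.2 kPa
q_ult = 2072.1 + 1159.2 = 3231.3 kPa.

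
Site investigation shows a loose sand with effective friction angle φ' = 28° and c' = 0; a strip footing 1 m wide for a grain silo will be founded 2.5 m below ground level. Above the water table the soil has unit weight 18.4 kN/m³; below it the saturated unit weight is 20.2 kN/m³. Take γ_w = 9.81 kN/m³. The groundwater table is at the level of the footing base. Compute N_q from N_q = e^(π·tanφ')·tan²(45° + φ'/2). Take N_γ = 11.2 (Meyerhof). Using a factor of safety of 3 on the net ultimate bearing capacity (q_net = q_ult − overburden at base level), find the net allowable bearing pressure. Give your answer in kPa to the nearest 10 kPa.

q_all(net) ≈ 230 kPa

N_q = e^(π·tan28°)·tan²(59°) = 14.72.
Overburden at base level: q = 18.4 × 2.5 = 46 kPa.
Below the base the soil is submerged, so the ½γBN_γ term uses γ' = 20.2 − 9.81 = 10.39 kN/m³.
Surcharge term q·N_q = 46 × 14.72 = 677.11 kPa; self-weight term 0.5·γ·B·N_γ = 0.5 × 10.39 × 1 × 11.2 = 58.184 kPa.
q_ult = 677.11 + 58.184 = 735.3 kPa.
q_net = 735.3 − 46 = 689.3 kPa.
q_all(net) = 689.3 / 3 = 229.77 kPa.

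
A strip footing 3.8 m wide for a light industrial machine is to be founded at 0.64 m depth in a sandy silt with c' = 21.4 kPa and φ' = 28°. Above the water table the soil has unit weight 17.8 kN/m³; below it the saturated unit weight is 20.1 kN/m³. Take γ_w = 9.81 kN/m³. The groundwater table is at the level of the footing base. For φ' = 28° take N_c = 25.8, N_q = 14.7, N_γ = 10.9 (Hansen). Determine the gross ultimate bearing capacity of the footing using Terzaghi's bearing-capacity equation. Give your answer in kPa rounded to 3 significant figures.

q = γ·D_f = 17.8 × 0.64 = 11.392 kPa.
For the ½γBN_γ term take γ' = 20.1 − 9.81 = 10.29 kN/m³ (soil below base is submerged).
c·N_c = 21.4 × 25.8 = 552.12 kPa
q·N_q = 11.392 × 14.7 = 167.46 kPa
0.5·γ·B·N_γ = 0.5 × 10.29 × 3.8 × 10.9 = 213.11 kPa
q_ult = 552.12 + 167.46 + 213.11 = 932.69 kPa.

q_ult ≈ 933 kPa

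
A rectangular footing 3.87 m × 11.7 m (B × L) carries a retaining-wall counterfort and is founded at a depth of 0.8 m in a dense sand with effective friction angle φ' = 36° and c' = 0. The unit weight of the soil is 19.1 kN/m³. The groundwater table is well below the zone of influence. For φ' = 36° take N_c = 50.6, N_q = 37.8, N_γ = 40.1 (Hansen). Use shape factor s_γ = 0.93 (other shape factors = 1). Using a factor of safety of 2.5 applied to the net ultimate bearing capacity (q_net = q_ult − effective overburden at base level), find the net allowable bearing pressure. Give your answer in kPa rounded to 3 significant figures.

q = γ·D_f = 19.1 × 0.8 = 15.28 kPa.
q·N_q = 15.28 × 37.8 = 577.58 kPa
0.5·γ·B·N_γ·s_γ = 0.5 × 19.1 × 3.87 × 40.1 × 0.93 = 1378.3 kPa
q_ult = 577.58 + 1378.3 = 1955.9 kPa.
Net ultimate: q_net = 1955.9 − 15.28 = 1940.6 kPa.
q_all(net) = 1940.6 / 2.5 = 776.24 kPa.

q_all(net) ≈ 776 kPa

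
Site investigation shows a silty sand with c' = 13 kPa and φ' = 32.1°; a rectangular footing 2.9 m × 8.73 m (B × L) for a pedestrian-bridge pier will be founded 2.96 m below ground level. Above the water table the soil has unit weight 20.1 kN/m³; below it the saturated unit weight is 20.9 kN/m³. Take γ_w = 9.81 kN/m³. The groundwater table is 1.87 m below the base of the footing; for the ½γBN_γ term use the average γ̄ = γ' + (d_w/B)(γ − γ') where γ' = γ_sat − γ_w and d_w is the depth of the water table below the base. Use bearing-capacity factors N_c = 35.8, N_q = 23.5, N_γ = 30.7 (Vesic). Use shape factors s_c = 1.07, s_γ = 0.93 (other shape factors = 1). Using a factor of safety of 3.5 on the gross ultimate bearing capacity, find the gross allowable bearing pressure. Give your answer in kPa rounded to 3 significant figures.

q_all ≈ 742 kPa

Overburden at base level: q = 20.1 × 2.96 = 59.496 kPa.
The water table is 1.87 m below the base (< B = 2.9 m), so the ½γBN_γ term uses γ̄ = γ' + (d_w/B)(γ − γ') = 11.09 + (1.87/2.9)(20.1 − 11.09) = 16.9 kN/m³.
Cohesion term c·N_c·s_c = 13 × 35.8 × 1.07 = 497.98 kPa; surcharge term q·N_q = 59.496 × 23.5 = 1398.2 kPa; self-weight term 0.5·γ·B·N_γ·s_γ = 0.5 × 16.9 × 2.9 × 30.7 × 0.93 = 699.64 kPa.
q_ult = 497.98 + 1398.2 + 699.64 = 2595.8 kPa.
q_all = 2595.8 / 3.5 = 741.65 kPa.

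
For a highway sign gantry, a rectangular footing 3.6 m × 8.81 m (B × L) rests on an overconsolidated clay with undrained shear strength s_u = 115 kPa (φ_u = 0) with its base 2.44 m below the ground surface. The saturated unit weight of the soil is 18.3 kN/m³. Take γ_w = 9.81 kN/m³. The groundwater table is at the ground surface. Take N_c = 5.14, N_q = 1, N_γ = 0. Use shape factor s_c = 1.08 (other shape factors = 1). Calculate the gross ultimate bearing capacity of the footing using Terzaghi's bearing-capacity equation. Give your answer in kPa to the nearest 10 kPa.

q_ult ≈ 660 kPa

γ' = 18.3 − 9.81 = 8.49 kN/m³ (submerged throughout). q = 8.49 × 2.44 = 20.716 kPa.
c·N_c·s_c = 115 × 5.14 × 1.08 = 638.39 kPa
q·N_q = 20.716 × 1 = 20.716 kPa
q_ult = 638.39 + 20.716 = 659.1 kPa.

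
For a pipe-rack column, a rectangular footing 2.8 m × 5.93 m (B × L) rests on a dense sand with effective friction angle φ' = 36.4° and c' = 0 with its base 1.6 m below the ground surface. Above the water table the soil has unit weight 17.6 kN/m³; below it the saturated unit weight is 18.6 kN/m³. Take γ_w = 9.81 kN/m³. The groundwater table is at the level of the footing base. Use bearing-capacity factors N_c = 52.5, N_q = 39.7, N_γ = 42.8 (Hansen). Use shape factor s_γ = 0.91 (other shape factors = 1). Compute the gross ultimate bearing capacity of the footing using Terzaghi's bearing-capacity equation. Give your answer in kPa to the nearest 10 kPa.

Effective surcharge at the founding depth q = γ·D_f = 17.6 × 1.6 = 28.16 kPa.
The water table coincides with the base, so in the self-weight term γ → γ' = 8.79 kN/m³.
q_ult = q·N_q + 0.5·γ·B·N_γ·s_γ
     = 28.16 × 39.7 + 0.5 × 8.79 × 2.8 × 42.8 × 0.91
     = 1118 + 479.29 = 1597.2 kPa.

q_ult ≈ 1600 kPa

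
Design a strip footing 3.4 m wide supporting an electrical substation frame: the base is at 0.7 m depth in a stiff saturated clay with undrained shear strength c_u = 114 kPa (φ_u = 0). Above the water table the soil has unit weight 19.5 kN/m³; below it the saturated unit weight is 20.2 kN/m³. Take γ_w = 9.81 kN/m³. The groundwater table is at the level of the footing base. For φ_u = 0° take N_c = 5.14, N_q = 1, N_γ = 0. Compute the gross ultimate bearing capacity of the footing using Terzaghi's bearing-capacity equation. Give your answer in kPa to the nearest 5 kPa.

q_ult ≈ 600 kPa

q = γ·D_f = 19.5 × 0.7 = 13.65 kPa.
c·N_c = 114 × 5.14 = 585.96 kPa
q·N_q = 13.65 × 1 = 13.65 kPa
q_ult = 585.96 + 13.65 = 599.61 kPa.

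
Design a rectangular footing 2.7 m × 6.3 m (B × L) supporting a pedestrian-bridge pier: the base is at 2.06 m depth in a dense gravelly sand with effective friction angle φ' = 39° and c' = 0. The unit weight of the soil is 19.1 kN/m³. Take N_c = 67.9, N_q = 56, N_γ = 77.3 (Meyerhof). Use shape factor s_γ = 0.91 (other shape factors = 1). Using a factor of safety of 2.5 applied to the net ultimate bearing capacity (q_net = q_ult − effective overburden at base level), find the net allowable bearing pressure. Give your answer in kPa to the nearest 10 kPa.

Effective surcharge at the founding depth q = γ·D_f = 19.1 × 2.06 = 39.346 kPa.
q_ult = q·N_q + 0.5·γ·B·N_γ·s_γ
     = 39.346 × 56 + 0.5 × 19.1 × 2.7 × 77.3 × 0.91
     = 2203.4 + 1813.8 = 4017.2 kPa.
Net ultimate: q_net = 4017.2 − 39.346 = 3977.8 kPa.
q_all(net) = 3977.8 / 2.5 = 1591.1 kPa.

q_all(net) ≈ 1590 kPa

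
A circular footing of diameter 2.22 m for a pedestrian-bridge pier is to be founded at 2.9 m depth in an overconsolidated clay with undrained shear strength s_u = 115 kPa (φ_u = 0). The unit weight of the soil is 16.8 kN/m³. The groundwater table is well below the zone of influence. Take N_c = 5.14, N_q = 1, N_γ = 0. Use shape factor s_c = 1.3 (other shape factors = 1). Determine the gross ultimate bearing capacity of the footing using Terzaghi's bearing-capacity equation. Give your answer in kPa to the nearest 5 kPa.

q_ult ≈ 815 kPa

Effective surcharge at the founding depth q = γ·D_f = 16.8 × 2.9 = 48.72 kPa.
q_ult = c·N_c·s_c + q·N_q
     = 115 × 5.14 × 1.3 + 48.72 × 1
     = 768.43 + 48.72 = 817.15 kPa.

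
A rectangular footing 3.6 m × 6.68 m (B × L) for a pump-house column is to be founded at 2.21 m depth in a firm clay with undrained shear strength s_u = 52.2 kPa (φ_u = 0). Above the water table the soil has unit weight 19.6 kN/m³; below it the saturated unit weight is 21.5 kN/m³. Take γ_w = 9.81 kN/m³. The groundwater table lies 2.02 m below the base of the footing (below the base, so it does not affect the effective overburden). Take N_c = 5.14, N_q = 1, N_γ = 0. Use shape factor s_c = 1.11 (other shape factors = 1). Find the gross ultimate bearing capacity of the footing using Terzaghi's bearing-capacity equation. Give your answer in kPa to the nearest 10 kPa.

q_ult ≈ 340 kPa

q = γ·D_f = 19.6 × 2.21 = 43.316 kPa.
c·N_c·s_c = 52.2 × 5.14 × 1.11 = 297.82 kPa
q·N_q = 43.316 × 1 = 43.316 kPa
q_ult = 297.82 + 43.316 = 341.14 kPa.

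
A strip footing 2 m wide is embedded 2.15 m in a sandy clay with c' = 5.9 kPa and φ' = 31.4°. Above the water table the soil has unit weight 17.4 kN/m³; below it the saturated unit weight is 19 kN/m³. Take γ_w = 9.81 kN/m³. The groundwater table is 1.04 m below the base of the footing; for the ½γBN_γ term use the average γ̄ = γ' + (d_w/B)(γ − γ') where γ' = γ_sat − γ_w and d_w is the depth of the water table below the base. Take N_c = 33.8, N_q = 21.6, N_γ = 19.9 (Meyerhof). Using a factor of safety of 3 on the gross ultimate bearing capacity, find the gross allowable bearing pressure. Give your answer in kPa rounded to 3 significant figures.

q_all ≈ 425 kPa

q = γ·D_f = 17.4 × 2.15 = 37.41 kPa.
γ' = 9.19 kN/m³; averaging over the depth B below the base, γ̄ = γ' + (d_w/B)(γ − γ') = 13.459 kN/m³.
c·N_c = 5.9 × 33.8 = 199.42 kPa
q·N_q = 37.41 × 21.6 = 808.06 kPa
0.5·γ·B·N_γ = 0.5 × 13.459 × 2 × 19.9 = 267.84 kPa
q_ult = 199.42 + 808.06 + 267.84 = 1275.3 kPa.
q_all = 1275.3 / 3 = 425.1 kPa.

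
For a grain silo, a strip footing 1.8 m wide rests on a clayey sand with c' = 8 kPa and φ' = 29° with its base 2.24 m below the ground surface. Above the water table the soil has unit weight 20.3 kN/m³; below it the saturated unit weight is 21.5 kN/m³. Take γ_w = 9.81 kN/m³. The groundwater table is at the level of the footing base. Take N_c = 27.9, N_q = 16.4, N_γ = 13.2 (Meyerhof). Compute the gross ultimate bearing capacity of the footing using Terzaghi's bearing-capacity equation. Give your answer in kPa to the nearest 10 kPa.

q_ult ≈ 1110 kPa

q = γ·D_f = 20.3 × 2.24 = 45.472 kPa.
For the ½γBN_γ term take γ' = 21.5 − 9.81 = 11.69 kN/m³ (soil below base is submerged).
c·N_c = 8 × 27.9 = 223.2 kPa
q·N_q = 45.472 × 16.4 = 745.74 kPa
0.5·γ·B·N_γ = 0.5 × 11.69 × 1.8 × 13.2 = 138.88 kPa
q_ult = 223.2 + 745.74 + 138.88 = 1107.8 kPa.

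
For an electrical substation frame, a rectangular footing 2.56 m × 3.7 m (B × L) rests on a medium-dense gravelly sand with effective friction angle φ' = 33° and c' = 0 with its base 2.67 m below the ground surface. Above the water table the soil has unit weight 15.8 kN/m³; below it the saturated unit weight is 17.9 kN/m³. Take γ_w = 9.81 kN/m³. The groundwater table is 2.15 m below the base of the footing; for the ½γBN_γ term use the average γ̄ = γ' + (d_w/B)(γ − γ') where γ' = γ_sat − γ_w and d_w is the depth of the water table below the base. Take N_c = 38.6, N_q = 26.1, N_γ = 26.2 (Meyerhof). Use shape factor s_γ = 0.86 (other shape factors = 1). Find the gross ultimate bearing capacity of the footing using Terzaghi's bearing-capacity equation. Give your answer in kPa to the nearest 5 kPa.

q_ult ≈ 1520 kPa

Effective surcharge at the founding depth q = γ·D_f = 15.8 × 2.67 = 42.186 kPa.
With d_w = 2.15 m < B, γ̄ = 8.09 + (2.15/2.56) × (15.8 − 8.09) = 14.565 kN/m³.
q_ult = q·N_q + 0.5·γ·B·N_γ·s_γ
     = 42.186 × 26.1 + 0.5 × 14.565 × 2.56 × 26.2 × 0.86
     = 1101.1 + 420.07 = 1521.1 kPa.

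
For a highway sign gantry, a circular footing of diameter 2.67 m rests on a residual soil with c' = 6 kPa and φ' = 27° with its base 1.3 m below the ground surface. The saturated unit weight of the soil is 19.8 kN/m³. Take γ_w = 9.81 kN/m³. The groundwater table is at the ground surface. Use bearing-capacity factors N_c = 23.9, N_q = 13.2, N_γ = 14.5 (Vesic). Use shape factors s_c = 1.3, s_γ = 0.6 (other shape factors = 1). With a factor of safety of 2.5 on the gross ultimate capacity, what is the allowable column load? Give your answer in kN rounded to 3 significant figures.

With the water table at the surface the whole profile is submerged: γ' = 19.8 − 9.81 = 9.99 kN/m³, so q = γ'·D_f = 12.987 kPa; the same γ' applies in the ½γBN_γ term.
q_ult = c·N_c·s_c + q·N_q + 0.5·γ·B·N_γ·s_γ
     = 6 × 23.9 × 1.3 + 12.987 × 13.2 + 0.5 × 9.99 × 2.67 × 14.5 × 0.6
     = 186.42 + 171.43 + 116.03 = 473.88 kPa.
Gross allowable pressure q_all = 473.88 / 2.5 = 189.55 kPa.
Footing area = 5.599 m², so allowable column load = 189.55 × 5.599 = 1061.3 kN.

P_all ≈ 1060 kN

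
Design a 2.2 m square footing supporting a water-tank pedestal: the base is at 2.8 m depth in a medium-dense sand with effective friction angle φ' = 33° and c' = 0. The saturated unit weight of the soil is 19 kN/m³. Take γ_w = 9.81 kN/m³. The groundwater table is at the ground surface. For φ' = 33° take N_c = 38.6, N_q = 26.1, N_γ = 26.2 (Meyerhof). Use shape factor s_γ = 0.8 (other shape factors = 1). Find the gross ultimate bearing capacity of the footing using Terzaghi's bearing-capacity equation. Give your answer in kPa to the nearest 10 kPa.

q_ult ≈ 880 kPa

With the water table at the surface the whole profile is submerged: γ' = 19 − 9.81 = 9.19 kN/m³, so q = γ'·D_f = 25.732 kPa; the same γ' applies in the ½γBN_γ term.
q_ult = q·N_q + 0.5·γ·B·N_γ·s_γ
     = 25.732 × 26.1 + 0.5 × 9.19 × 2.2 × 26.2 × 0.8
     = 671.61 + 211.88 = 883.49 kPa.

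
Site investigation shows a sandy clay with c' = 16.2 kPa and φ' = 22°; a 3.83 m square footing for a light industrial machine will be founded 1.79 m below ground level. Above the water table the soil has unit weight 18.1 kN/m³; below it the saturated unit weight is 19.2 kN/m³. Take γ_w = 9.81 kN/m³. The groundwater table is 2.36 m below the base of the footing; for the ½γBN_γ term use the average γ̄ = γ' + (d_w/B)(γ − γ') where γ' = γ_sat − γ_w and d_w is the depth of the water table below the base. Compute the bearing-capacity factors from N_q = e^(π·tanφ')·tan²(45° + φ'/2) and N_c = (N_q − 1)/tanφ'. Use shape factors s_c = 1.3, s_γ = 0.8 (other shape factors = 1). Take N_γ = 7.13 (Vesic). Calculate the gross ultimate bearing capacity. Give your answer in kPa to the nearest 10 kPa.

q_ult ≈ 770 kPa

tan22° = 0.404, so N_q = e^(π×0.404)·tan²(56°) = 3.558 × 2.198 = 7.82.
N_c = (7.82 − 1)/tan22° = 16.88.
Effective surcharge at the founding depth q = γ·D_f = 18.1 × 1.79 = 32.399 kPa.
With d_w = 2.36 m < B, γ̄ = 9.39 + (2.36/3.83) × (18.1 − 9.39) = 14.757 kN/m³.
q_ult = c·N_c·s_c + q·N_q + 0.5·γ·B·N_γ·s_γ
     = 16.2 × 16.883 × 1.3 + 32.399 × 7.8211 + 0.5 × 14.757 × 3.83 × 7.13 × 0.8
     = 355.55 + 253.4 + 161.19 = 770.14 kPa.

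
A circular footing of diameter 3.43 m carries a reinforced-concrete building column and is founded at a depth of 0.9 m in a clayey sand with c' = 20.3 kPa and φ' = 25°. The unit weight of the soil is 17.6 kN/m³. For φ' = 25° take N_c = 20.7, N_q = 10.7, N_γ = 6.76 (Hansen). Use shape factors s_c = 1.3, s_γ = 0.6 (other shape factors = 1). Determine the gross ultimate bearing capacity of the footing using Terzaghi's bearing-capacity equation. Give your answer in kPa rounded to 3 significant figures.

Effective surcharge at the founding depth q = γ·D_f = 17.6 × 0.9 = 15.84 kPa.
q_ult = c·N_c·s_c + q·N_q + 0.5·γ·B·N_γ·s_γ
     = 20.3 × 20.7 × 1.3 + 15.84 × 10.7 + 0.5 × 17.6 × 3.43 × 6.76 × 0.6
     = 546.27 + 169.49 + 122.43 = 838.19 kPa.

q_ult ≈ 838 kPa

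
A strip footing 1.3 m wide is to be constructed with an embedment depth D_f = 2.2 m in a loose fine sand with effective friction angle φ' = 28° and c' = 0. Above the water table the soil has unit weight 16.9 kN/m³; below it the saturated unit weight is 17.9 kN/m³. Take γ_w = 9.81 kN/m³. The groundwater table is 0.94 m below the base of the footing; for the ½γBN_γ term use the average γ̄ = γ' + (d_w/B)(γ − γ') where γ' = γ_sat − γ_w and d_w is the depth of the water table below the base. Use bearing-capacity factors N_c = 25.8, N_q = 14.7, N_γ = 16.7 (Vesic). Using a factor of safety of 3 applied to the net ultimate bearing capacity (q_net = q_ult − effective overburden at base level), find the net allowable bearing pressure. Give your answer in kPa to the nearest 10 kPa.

q = γ·D_f = 16.9 × 2.2 = 37.18 kPa.
γ' = 8.09 kN/m³; averaging over the depth B below the base, γ̄ = γ' + (d_w/B)(γ − γ') = 14.46 kN/m³.
q·N_q = 37.18 × 14.7 = 546.55 kPa
0.5·γ·B·N_γ = 0.5 × 14.46 × 1.3 × 16.7 = 156.97 kPa
q_ult = 546.55 + 156.97 = 703.51 kPa.
Net ultimate: q_net = 703.51 − 37.18 = 666.33 kPa.
q_all(net) = 666.33 / 3 = 222.11 kPa.

q_all(net) ≈ 220 kPa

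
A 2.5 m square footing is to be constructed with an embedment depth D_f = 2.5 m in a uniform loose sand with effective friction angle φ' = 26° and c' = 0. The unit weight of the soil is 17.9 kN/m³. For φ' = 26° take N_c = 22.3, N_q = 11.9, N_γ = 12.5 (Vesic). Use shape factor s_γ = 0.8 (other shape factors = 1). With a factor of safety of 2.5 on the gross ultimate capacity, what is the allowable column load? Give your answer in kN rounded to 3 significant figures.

q = γ·D_f = 17.9 × 2.5 = 44.75 kPa.
q·N_q = 44.75 × 11.9 = 532.52 kPa
0.5·γ·B·N_γ·s_γ = 0.5 × 17.9 × 2.5 × 12.5 × 0.8 = 223.75 kPa
q_ult = 532.52 + 223.75 = 756.27 kPa.
Gross allowable pressure q_all = 756.27 / 2.5 = 302.51 kPa.
Footing area = 6.25 m², so allowable column load = 302.51 × 6.25 = 1890.7 kN.

P_all ≈ 1890 kN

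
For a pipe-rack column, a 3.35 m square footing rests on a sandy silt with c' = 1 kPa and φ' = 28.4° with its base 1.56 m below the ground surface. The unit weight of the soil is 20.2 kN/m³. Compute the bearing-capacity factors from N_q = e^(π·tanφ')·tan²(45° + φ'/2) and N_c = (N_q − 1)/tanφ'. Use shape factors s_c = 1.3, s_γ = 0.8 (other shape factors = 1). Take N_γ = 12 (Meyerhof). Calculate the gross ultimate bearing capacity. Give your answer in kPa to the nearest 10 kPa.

q_ult ≈ 840 kPa

tan28.4° = 0.5407, so N_q = e^(π×0.5407)·tan²(59.2°) = 5.467 × 2.814 = 15.38.
N_c = (15.38 − 1)/tan28.4° = 26.6.
q = γ·D_f = 20.2 × 1.56 = 31.512 kPa.
c·N_c·s_c = 1 × 26.601 × 1.3 = 34.582 kPa
q·N_q = 31.512 × 15.383 = 484.76 kPa
0.5·γ·B·N_γ·s_γ = 0.5 × 20.2 × 3.35 × 12 × 0.8 = 324.82 kPa
q_ult = 34.582 + 484.76 + 324.82 = 844.16 kPa.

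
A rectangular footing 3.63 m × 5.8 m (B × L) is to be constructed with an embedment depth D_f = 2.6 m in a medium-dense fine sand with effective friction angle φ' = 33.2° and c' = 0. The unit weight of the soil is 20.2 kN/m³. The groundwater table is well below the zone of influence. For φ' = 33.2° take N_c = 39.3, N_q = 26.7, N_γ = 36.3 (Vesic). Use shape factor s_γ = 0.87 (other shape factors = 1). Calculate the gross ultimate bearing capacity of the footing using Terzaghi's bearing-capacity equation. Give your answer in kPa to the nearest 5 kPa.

q_ult ≈ 2560 kPa

q = γ·D_f = 20.2 × 2.6 = 52.52 kPa.
q·N_q = 52.52 × 26.7 = 1402.3 kPa
0.5·γ·B·N_γ·s_γ = 0.5 × 20.2 × 3.63 × 36.3 × 0.87 = 1157.9 kPa
q_ult = 1402.3 + 1157.9 = 2560.1 kPa.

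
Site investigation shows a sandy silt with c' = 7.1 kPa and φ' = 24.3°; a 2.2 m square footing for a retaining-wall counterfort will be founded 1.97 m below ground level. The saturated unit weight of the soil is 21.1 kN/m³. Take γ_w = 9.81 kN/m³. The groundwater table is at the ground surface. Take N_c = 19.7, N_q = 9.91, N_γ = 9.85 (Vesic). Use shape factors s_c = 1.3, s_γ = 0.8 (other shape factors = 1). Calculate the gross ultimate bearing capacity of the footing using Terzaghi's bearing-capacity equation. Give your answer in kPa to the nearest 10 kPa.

q_ult ≈ 500 kPa

With the water table at the surface the whole profile is submerged: γ' = 21.1 − 9.81 = 11.29 kN/m³, so q = γ'·D_f = 22.241 kPa; the same γ' applies in the ½γBN_γ term.
q_ult = c·N_c·s_c + q·N_q + 0.5·γ·B·N_γ·s_γ
     = 7.1 × 19.7 × 1.3 + 22.241 × 9.91 + 0.5 × 11.29 × 2.2 × 9.85 × 0.8
     = 181.83 + 220.41 + 97.862 = 500.1 kPa.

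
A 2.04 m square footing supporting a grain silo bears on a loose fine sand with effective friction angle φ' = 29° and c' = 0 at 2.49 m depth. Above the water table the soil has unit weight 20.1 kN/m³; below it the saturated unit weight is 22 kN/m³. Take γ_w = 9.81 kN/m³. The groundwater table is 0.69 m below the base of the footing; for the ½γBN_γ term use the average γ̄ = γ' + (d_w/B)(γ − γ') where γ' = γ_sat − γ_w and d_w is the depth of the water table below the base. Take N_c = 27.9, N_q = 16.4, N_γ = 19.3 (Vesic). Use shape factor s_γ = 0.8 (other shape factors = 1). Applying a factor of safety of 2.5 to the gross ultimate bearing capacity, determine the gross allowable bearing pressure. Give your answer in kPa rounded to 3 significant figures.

Overburden at base level: q = 20.1 × 2.49 = 50.049 kPa.
The water table is 0.69 m below the base (< B = 2.04 m), so the ½γBN_γ term uses γ̄ = γ' + (d_w/B)(γ − γ') = 12.19 + (0.69/2.04)(20.1 − 12.19) = 14.865 kN/m³.
Surcharge term q·N_q = 50.049 × 16.4 = 820.8 kPa; self-weight term 0.5·γ·B·N_γ·s_γ = 0.5 × 14.865 × 2.04 × 19.3 × 0.8 = 234.11 kPa.
q_ult = 820.8 + 234.11 = 1054.9 kPa.
q_all = q_ult / FS = 1054.9 / 2.5 = 421.97 kPa.

q_all ≈ 422 kPa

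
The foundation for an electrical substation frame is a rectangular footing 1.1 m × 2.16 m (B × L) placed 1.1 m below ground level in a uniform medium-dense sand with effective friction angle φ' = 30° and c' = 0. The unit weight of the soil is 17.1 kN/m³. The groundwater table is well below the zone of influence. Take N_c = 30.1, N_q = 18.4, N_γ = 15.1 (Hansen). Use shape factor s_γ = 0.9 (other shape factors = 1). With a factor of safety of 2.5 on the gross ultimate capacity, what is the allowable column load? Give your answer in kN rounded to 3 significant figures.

P_all ≈ 450 kN

q = γ·D_f = 17.1 × 1.1 = 18.81 kPa.
q·N_q = 18.81 × 18.4 = 346.1 kPa
0.5·γ·B·N_γ·s_γ = 0.5 × 17.1 × 1.1 × 15.1 × 0.9 = 127.81 kPa
q_ult = 346.1 + 127.81 = 473.92 kPa.
Gross allowable pressure q_all = 473.92 / 2.5 = 189.57 kPa.
Footing area = 2.376 m², so allowable column load = 189.57 × 2.376 = 450.41 kN.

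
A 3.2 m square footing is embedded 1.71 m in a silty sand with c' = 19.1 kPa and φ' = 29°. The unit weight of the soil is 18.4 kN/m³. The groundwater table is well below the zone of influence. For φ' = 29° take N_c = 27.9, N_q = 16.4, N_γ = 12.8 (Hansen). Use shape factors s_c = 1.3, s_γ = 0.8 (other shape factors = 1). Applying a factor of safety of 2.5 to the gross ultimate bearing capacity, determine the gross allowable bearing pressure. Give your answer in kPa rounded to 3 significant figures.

q_all ≈ 604 kPa

Effective surcharge at the founding depth q = γ·D_f = 18.4 × 1.71 = 31.464 kPa.
q_ult = c·N_c·s_c + q·N_q + 0.5·γ·B·N_γ·s_γ
     = 19.1 × 27.9 × 1.3 + 31.464 × 16.4 + 0.5 × 18.4 × 3.2 × 12.8 × 0.8
     = 692.76 + 516.01 + 301.47 = 1510.2 kPa.
q_all = q_ult / FS = 1510.2 / 2.5 = 604.09 kPa.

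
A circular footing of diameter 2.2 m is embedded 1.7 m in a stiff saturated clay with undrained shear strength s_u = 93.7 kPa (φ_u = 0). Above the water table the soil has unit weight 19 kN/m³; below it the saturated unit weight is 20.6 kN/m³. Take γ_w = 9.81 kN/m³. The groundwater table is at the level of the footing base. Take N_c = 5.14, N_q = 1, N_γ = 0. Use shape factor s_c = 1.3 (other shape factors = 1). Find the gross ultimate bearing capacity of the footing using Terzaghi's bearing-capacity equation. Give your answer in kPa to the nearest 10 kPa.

Overburden at base level: q = 19 × 1.7 = 32.3 kPa.
Cohesion term c·N_c·s_c = 93.7 × 5.14 × 1.3 = 626.1 kPa; surcharge term q·N_q = 32.3 × 1 = 32.3 kPa.
q_ult = 626.1 + 32.3 = 658.4 kPa.

q_ult ≈ 660 kPa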